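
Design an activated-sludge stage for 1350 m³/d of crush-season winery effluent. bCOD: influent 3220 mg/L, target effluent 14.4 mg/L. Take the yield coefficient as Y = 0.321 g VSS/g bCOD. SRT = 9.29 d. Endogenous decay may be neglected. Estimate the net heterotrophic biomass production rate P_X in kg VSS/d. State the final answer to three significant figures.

No decay correction is needed, so Y_obs = Y = 0.321.
Q·(S₀ − S) = 1350 × (3220 − 14.4) × 10⁻³ = 4328 kg/d removed.
So the net sludge growth is P_X = 0.3210 × 4328 = 1389 kg VSS/d.

P_X ≈ 1390 kg VSS/d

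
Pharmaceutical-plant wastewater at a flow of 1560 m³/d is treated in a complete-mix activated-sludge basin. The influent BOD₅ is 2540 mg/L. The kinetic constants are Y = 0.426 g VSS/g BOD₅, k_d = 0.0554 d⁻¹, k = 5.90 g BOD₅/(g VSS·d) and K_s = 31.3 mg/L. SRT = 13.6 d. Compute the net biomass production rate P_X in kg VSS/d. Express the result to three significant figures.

Effluent substrate depends only on kinetics and SRT: S = K_s(1 + k_d θ_c) / [θ_c(Yk − k_d) − 1] = 31.3 × (1 + 0.0554 × 13.6) / [13.6 × (0.426 × 5.90 − 0.0554) − 1] = 54.88 / 32.43 = 1.692 mg/L.
Correct the yield for decay: Y_obs = Y/(1 + k_d θ_c) = 0.426 / (1 + 0.0554 × 13.6) = 0.426 / 1.753 = 0.2430.
ΔS = 2540 − 1.69 = 2538 mg/L, so the substrate removal rate is 1560 × 2538/1000 = 3960 kg BOD₅/d.
Biomass produced: P_X = Y_obs·Q·ΔS = 0.2430 × 3960 ≈ 962.0 kg VSS/d.

P_X ≈ 962 kg VSS/d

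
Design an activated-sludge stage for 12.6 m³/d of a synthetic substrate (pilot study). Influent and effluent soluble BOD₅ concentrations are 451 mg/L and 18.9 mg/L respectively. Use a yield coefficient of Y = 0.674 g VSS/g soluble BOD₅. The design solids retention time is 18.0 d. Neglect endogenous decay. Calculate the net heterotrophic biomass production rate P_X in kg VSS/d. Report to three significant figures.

P_X ≈ 3.67 kg VSS/d

Since k_d ≈ 0, Y_obs = Y = 0.674 g VSS/g soluble BOD₅.
ΔS = 451 − 18.9 = 432.1 mg/L, so the substrate removal rate is 12.6 × 432.1/1000 = 5.444 kg soluble BOD₅/d.
Net biomass production P_X = Y_obs × Q·(S₀ − S) = 0.6740 × 5.444 = 3.670 kg VSS/d.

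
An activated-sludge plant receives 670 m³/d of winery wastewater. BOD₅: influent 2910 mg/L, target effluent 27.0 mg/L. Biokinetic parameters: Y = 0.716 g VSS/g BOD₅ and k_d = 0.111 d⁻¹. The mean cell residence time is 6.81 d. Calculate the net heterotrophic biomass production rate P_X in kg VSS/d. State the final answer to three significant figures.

Y_obs = Y / (1 + k_d θ_c) = 0.716 / (1 + 0.111 × 6.81) = 0.716 / 1.756 = 0.4078.
Substrate removed = Q·(S₀ − S) = 670 m³/d × (2910 − 27.0) g/m³ = 1.93×10^6 g/d = 1932 kg/d.
Net biomass production P_X = Y_obs × Q·(S₀ − S) = 0.4078 × 1932 = 787.6 kg VSS/d.

P_X ≈ 788 kg VSS/d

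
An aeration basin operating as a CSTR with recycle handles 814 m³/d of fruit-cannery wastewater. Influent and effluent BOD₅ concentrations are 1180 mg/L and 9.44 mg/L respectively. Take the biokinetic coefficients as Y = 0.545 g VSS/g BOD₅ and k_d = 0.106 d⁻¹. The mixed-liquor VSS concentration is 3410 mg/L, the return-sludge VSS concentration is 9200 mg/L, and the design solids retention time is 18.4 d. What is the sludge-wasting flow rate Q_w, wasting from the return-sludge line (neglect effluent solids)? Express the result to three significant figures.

Q_w ≈ 19.1 m³/d

Rearranging the biomass balance for a CMAS with decay, V = Y·Q·ΔS·θ_c / [X·(1+k_d θ_c)] = 0.545 × 814 × (1180 − 9.44) × 18.4 / [3410 × (1 + 0.106 × 18.4)] = 9.56×10^6 / 10061 = 949.7 m³.
Q_w = (V·X)/(θ_c X_r) = 949.7 × 3410 / (18.4 × 9200) = 19.13 m³/d.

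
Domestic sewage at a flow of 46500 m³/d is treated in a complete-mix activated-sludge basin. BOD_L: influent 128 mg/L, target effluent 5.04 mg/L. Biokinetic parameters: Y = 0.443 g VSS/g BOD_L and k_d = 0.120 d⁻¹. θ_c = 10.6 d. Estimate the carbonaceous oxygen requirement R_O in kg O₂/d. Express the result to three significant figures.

R_O ≈ 4130 kg O₂/d

The observed yield is Y_obs = Y/(1 + k_d·θ_c) = 0.443 / (1 + 0.120 × 10.6) = 0.443 / 2.272 = 0.1950 g VSS per g BOD_L removed.
Q·(S₀ − S) = 46500 × (128 − 5.04) × 10⁻³ = 5718 kg/d removed.
P_X = Y_obs·Q·(S₀ − S) = 0.1950 × 5718 = 1115 kg VSS/d.
R_O = Q·(S₀ − S) − 1.42·P_X = 5718 − 1.42 × 1115 = 4135 kg O₂/d.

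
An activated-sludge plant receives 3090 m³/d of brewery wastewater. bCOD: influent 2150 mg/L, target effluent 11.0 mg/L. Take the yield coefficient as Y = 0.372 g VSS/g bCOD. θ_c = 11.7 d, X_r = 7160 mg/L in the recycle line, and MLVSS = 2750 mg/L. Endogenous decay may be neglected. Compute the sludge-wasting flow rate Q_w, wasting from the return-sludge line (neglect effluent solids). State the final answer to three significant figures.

Q_w ≈ 343 m³/d

With k_d = 0 the design equation reduces to V = Y Q (S₀−S) θ_c / X = 0.372 × 3090 × (2150 − 11.0) × 11.7 / 2750 = 10461 m³.
Wasting from the return line (neglecting effluent solids): Q_w = V·X / (θ_c·X_r) = 10461 × 2750 / (11.7 × 7160) = 343.4 m³/d.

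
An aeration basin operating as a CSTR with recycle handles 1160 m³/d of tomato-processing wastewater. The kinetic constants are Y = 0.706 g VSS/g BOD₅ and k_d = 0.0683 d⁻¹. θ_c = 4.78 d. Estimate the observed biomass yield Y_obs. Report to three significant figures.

Y_obs ≈ 0.532 g VSS/g BOD₅

Y_obs = Y / (1 + k_d θ_c) = 0.706 / (1 + 0.0683 × 4.78) = 0.706 / 1.326 = 0.5322.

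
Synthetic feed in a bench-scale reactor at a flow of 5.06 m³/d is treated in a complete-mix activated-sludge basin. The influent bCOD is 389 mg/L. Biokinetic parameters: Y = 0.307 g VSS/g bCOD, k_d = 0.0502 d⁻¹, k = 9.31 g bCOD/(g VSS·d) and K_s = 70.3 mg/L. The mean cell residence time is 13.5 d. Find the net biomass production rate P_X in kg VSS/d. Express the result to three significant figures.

P_X ≈ 0.357 kg VSS/d

For a completely mixed reactor with recycle the Lawrence–McCarty relation gives S = K_s·(1 + k_d·θ_c) / [θ_c·(Y·k − k_d) − 1] = 70.3 × (1 + 0.0502 × 13.5) / [13.5 × (0.307 × 9.31 − 0.0502) − 1] = 117.9 / 36.91 = 3.196 mg/L.
Observed yield with endogenous decay: Y_obs = Y / (1 + k_d·θ_c) = 0.307 / (1 + 0.0502 × 13.5) = 0.307 / 1.678 = 0.1830 g VSS/g bCOD.
Mass of bCOD removed per day: Q(S₀ − S) = 5.06 × 385.8 g/m³ = 1.952 kg/d.
Biomass produced: P_X = Y_obs·Q·ΔS = 0.1830 × 1.952 ≈ 0.3572 kg VSS/d.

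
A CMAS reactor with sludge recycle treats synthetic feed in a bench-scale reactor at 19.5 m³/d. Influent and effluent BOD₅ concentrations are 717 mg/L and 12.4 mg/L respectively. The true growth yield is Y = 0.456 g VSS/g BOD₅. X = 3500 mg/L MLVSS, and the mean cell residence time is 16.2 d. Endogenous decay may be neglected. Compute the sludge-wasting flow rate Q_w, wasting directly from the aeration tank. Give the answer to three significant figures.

Biomass mass balance (decay neglected): V·X = Y·Q·(S₀ − S)·θ_c, so V = 0.456 × 19.5 × (717 − 12.4) × 16.2 / 3500 = 29.00 m³.
For wasting at MLVSS concentration, Q_w = V/θ_c = 29.00/16.2 = 1.790 m³/d.

Q_w ≈ 1.79 m³/d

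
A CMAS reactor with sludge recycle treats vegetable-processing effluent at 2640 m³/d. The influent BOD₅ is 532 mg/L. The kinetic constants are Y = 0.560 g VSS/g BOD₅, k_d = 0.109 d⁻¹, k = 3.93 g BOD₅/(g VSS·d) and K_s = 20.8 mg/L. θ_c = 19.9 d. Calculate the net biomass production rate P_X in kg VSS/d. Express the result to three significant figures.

P_X ≈ 247 kg VSS/d

Effluent substrate depends only on kinetics and SRT: S = K_s(1 + k_d θ_c) / [θ_c(Yk − k_d) − 1] = 20.8 × (1 + 0.109 × 19.9) / [19.9 × (0.560 × 3.93 − 0.109) − 1] = 65.92 / 40.63 = 1.623 mg/L.
Observed yield with endogenous decay: Y_obs = Y / (1 + k_d·θ_c) = 0.560 / (1 + 0.109 × 19.9) = 0.560 / 3.169 = 0.1767 g VSS/g BOD₅.
Substrate removed = Q·(S₀ − S) = 2640 m³/d × (532 − 1.62) g/m³ = 1.4×10^6 g/d = 1400 kg/d.
Net biomass production P_X = Y_obs × Q·(S₀ − S) = 0.1767 × 1400 = 247.4 kg VSS/d.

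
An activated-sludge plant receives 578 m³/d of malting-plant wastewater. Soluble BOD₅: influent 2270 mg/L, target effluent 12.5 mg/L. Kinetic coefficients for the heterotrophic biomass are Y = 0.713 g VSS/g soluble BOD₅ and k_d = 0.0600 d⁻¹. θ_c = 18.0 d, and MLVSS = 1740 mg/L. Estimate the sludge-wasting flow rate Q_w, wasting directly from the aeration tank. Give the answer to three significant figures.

Q_w ≈ 257 m³/d

From the SRT design equation V = Y Q (S₀−S) θ_c / [X (1 + k_d θ_c)] = 0.713 × 578 × (2270 − 12.5) × 18.0 / [1740 × (1 + 0.0600 × 18.0)] = 1.67×10^7 / 3619 = 4627 m³.
For wasting at MLVSS concentration, Q_w = V/θ_c = 4627/18.0 = 257.1 m³/d.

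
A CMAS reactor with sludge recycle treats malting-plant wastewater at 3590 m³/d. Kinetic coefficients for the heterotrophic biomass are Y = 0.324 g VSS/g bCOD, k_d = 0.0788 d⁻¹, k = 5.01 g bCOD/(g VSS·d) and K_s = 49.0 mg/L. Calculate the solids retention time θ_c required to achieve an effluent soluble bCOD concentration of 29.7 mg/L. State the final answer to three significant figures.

From 1/θ_c = Y·k·S/(K_s + S) − k_d: Y·k·S/(K_s+S) = 0.324 × 5.01 × 29.7 / (49.0 + 29.7) = 0.6126 d⁻¹.
θ_c = 1/(μ − k_d) = 1/(0.6126 − 0.0788) = 1/0.5338 = 1.873 d.

θ_c ≈ 1.87 d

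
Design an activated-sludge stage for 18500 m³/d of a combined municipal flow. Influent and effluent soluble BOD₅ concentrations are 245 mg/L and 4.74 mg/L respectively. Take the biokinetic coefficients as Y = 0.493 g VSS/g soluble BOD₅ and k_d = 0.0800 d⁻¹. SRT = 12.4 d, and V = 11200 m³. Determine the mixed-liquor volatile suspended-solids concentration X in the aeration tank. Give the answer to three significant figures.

Solving the biomass balance for X: X = Y Q (S₀−S) θ_c / [V (1+k_d θ_c)] = 0.493 × 18500 × (245 − 4.74) × 12.4 / [11200 × (1 + 0.0800 × 12.4)] = 1218 mg/L.

X ≈ 1220 mg/L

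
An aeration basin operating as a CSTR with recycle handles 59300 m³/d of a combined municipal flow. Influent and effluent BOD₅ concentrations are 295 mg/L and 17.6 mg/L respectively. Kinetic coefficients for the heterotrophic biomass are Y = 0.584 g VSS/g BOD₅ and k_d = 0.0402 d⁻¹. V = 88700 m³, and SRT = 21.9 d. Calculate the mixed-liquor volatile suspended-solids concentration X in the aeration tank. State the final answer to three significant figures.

Solving the biomass balance for X: X = Y Q (S₀−S) θ_c / [V (1+k_d θ_c)] = 0.584 × 59300 × (295 − 17.6) × 21.9 / [88700 × (1 + 0.0402 × 21.9)] = 1261 mg/L.

X ≈ 1260 mg/L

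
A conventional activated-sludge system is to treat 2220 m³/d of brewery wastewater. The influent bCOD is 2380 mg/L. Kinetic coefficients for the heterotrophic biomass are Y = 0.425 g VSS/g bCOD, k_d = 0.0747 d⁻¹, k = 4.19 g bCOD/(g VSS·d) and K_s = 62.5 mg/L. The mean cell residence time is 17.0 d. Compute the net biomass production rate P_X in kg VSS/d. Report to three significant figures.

For a completely mixed reactor with recycle the Lawrence–McCarty relation gives S = K_s·(1 + k_d·θ_c) / [θ_c·(Y·k − k_d) − 1] = 62.5 × (1 + 0.0747 × 17.0) / [17.0 × (0.425 × 4.19 − 0.0747) − 1] = 141.9 / 28.00 = 5.066 mg/L.
Y_obs = Y / (1 + k_d θ_c) = 0.425 / (1 + 0.0747 × 17.0) = 0.425 / 2.270 = 0.1872.
Substrate removed = Q·(S₀ − S) = 2220 m³/d × (2380 − 5.07) g/m³ = 5.27×10^6 g/d = 5272 kg/d.
P_X = Y_obs · Q(S₀ − S) = 0.1872 × 5272 = 987.2 kg VSS/d.

P_X ≈ 987 kg VSS/d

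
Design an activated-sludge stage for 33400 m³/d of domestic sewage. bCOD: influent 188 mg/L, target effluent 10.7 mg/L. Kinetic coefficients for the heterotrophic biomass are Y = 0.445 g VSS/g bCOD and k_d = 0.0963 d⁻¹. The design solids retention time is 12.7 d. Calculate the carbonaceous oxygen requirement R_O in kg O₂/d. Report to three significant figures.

R_O ≈ 4240 kg O₂/d

Observed yield with endogenous decay: Y_obs = Y / (1 + k_d·θ_c) = 0.445 / (1 + 0.0963 × 12.7) = 0.445 / 2.223 = 0.2002 g VSS/g bCOD.
Substrate removed = Q·(S₀ − S) = 33400 m³/d × (188 − 10.7) g/m³ = 5.92×10^6 g/d = 5922 kg/d.
P_X = Y_obs·Q·(S₀ − S) = 0.2002 × 5922 = 1185 kg VSS/d.
Carbonaceous O₂ demand = substrate oxidised − cell-mass equivalent = 5922 − 1.42 × 1185 = 4239 kg O₂/d.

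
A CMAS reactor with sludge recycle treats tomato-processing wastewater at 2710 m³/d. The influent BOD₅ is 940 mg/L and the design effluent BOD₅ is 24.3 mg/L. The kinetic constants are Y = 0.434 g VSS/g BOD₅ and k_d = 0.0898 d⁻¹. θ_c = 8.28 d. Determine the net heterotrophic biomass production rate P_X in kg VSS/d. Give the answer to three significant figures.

P_X ≈ 618 kg VSS/d

The observed yield is Y_obs = Y/(1 + k_d·θ_c) = 0.434 / (1 + 0.0898 × 8.28) = 0.434 / 1.744 = 0.2489 g VSS per g BOD₅ removed.
Q·(S₀ − S) = 2710 × (940 − 24.3) × 10⁻³ = 2482 kg/d removed.
Biomass produced: P_X = Y_obs·Q·ΔS = 0.2489 × 2482 ≈ 617.7 kg VSS/d.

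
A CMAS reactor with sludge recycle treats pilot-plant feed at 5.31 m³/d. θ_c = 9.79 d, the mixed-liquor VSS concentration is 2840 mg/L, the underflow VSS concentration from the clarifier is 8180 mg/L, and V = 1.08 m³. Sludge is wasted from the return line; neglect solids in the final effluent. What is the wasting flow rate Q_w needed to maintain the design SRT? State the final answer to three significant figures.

Q_w ≈ 0.0383 m³/d

Q_w = (V·X)/(θ_c X_r) = 1.080 × 2840 / (9.79 × 8180) = 0.03830 m³/d.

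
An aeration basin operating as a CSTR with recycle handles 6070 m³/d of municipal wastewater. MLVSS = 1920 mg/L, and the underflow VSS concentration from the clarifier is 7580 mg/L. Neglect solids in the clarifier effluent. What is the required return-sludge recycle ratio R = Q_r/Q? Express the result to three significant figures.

Mass balance around the secondary clarifier (neglecting effluent solids): R = X / (X_r − X) = 1920 / (7580 − 1920) = 0.3392.

R ≈ 0.339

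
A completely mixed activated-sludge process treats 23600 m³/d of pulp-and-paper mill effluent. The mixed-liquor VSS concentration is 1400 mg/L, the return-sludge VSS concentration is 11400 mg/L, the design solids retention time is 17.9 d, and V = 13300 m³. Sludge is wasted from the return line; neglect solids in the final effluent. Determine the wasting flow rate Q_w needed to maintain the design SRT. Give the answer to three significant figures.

Q_w ≈ 91.2 m³/d

Wasting from the return line (neglecting effluent solids): Q_w = V·X / (θ_c·X_r) = 13300 × 1400 / (17.9 × 11400) = 91.25 m³/d.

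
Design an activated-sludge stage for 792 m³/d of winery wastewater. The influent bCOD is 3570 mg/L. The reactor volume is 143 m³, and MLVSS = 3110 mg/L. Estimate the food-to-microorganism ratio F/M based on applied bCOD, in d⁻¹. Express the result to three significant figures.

F/M ≈ 6.36 d⁻¹

F/M = applied load / biomass = Q·S₀/(V·X) = 792 × 3570 / (143.0 × 3110) = 6.358 d⁻¹.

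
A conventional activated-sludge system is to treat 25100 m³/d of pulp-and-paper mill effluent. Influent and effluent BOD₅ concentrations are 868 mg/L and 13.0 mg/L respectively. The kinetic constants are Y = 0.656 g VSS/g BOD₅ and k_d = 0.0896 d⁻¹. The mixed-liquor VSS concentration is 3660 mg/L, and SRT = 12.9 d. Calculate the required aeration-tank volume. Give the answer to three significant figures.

V ≈ 23000 m³

Steady-state biomass mass balance: V·X·(1 + k_d·θ_c) = Y·Q·(S₀ − S)·θ_c, so V = 0.656 × 25100 × (868 − 13.0) × 12.9 / [3660 × (1 + 0.0896 × 12.9)] = 1.82×10^8 / 7890 = 23016 m³.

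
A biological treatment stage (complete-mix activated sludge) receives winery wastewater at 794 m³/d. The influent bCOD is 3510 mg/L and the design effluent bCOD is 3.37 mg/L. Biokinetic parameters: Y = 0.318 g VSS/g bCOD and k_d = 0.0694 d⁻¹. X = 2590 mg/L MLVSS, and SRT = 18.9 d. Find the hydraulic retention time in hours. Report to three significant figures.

From the SRT design equation V = Y Q (S₀−S) θ_c / [X (1 + k_d θ_c)] = 0.318 × 794 × (3510 − 3.37) × 18.9 / [2590 × (1 + 0.0694 × 18.9)] = 1.67×10^7 / 5987 = 2795 m³.
HRT = V/Q = 2795 m³ / 794 m³·d⁻¹ = 3.520 d × 24 = 84.48 h.

τ ≈ 84.5 h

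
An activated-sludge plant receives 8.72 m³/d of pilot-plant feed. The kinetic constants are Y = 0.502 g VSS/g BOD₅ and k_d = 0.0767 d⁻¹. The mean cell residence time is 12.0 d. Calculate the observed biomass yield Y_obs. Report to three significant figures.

The observed yield is Y_obs = Y/(1 + k_d·θ_c) = 0.502 / (1 + 0.0767 × 12.0) = 0.502 / 1.920 = 0.2614 g VSS per g BOD₅ removed.

Y_obs ≈ 0.261 g VSS/g BOD₅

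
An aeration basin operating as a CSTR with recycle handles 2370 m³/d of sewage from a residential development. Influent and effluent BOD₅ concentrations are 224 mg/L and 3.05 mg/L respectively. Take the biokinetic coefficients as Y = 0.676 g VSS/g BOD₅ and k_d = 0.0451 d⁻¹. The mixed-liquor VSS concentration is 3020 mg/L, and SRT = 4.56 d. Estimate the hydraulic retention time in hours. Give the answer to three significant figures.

τ ≈ 4.49 h

Rearranging the biomass balance for a CMAS with decay, V = Y·Q·ΔS·θ_c / [X·(1+k_d θ_c)] = 0.676 × 2370 × (224 − 3.05) × 4.56 / [3020 × (1 + 0.0451 × 4.56)] = 1.61×10^6 / 3641 = 443.3 m³.
τ = V/Q = 443.3/2370 = 0.1871 d, or 4.489 h.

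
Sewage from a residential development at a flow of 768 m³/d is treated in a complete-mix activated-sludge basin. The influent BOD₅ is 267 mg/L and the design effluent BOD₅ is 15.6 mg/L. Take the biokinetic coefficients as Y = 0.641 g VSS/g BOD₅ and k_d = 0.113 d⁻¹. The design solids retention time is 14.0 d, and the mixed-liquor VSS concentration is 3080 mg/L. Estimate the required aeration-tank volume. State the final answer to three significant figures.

Rearranging the biomass balance for a CMAS with decay, V = Y·Q·ΔS·θ_c / [X·(1+k_d θ_c)] = 0.641 × 768 × (267 − 15.6) × 14.0 / [3080 × (1 + 0.113 × 14.0)] = 1.73×10^6 / 7953 = 217.9 m³.

V ≈ 218 m³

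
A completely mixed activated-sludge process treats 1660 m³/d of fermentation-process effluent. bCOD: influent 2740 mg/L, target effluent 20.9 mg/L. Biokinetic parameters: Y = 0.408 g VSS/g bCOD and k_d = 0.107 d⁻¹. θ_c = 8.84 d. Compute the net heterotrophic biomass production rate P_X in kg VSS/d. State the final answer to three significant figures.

Correct the yield for decay: Y_obs = Y/(1 + k_d θ_c) = 0.408 / (1 + 0.107 × 8.84) = 0.408 / 1.946 = 0.2097.
Substrate removed = Q·(S₀ − S) = 1660 m³/d × (2740 − 20.9) g/m³ = 4.51×10^6 g/d = 4514 kg/d.
So the net sludge growth is P_X = 0.2097 × 4514 = 946.4 kg VSS/d.

P_X ≈ 946 kg VSS/d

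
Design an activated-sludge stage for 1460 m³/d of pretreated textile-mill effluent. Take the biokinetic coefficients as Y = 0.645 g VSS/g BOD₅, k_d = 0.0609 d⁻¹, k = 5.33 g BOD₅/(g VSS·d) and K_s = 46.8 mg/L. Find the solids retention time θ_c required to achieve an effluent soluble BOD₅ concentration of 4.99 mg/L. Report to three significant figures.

From 1/θ_c = Y·k·S/(K_s + S) − k_d: Y·k·S/(K_s+S) = 0.645 × 5.33 × 4.99 / (46.8 + 4.99) = 0.3312 d⁻¹.
1/θ_c = 0.3312 − 0.0609 = 0.2703 d⁻¹, so θ_c = 3.699 d.

θ_c ≈ 3.70 d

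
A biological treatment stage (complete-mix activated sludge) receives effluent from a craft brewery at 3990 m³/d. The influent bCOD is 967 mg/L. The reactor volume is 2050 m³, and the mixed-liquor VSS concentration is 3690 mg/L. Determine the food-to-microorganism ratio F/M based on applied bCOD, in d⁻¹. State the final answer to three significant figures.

F/M ≈ 0.510 d⁻¹

Food-to-microorganism ratio F/M = Q S₀ / (V X) = 3990 × 967 / (2050 × 3690) = 0.5101 d⁻¹.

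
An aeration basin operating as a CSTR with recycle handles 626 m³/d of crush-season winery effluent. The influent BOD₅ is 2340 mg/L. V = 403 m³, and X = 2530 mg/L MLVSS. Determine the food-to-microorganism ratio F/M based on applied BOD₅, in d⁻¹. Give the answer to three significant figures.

F/M = applied load / biomass = Q·S₀/(V·X) = 626 × 2340 / (403.0 × 2530) = 1.437 d⁻¹.

F/M ≈ 1.44 d⁻¹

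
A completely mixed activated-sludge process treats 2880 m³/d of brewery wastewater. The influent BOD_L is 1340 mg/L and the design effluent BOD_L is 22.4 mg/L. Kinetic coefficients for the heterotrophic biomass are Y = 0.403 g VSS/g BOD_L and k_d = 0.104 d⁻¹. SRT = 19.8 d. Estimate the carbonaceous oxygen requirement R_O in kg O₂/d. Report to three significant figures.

R_O ≈ 3080 kg O₂/d

Y_obs = Y / (1 + k_d θ_c) = 0.403 / (1 + 0.104 × 19.8) = 0.403 / 3.059 = 0.1317.
Substrate removed = Q·(S₀ − S) = 2880 m³/d × (1340 − 22.4) g/m³ = 3.79×10^6 g/d = 3795 kg/d.
Biomass synthesised: P_X = Y_obs × 3795 = 499.9 kg VSS/d.
Carbonaceous O₂ demand = substrate oxidised − cell-mass equivalent = 3795 − 1.42 × 499.9 = 3085 kg O₂/d.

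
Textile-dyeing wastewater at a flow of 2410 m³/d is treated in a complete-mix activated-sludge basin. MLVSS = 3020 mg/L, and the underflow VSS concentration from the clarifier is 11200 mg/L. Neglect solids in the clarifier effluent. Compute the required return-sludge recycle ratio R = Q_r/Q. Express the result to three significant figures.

R ≈ 0.369

Mass balance around the secondary clarifier (neglecting effluent solids): R = X / (X_r − X) = 3020 / (11200 − 3020) = 0.3692.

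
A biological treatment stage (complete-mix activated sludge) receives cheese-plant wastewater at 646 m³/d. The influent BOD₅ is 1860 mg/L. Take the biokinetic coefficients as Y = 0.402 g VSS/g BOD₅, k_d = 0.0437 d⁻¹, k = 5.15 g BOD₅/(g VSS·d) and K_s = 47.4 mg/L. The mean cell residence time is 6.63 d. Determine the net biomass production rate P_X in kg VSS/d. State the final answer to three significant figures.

P_X ≈ 374 kg VSS/d

Effluent substrate depends only on kinetics and SRT: S = K_s(1 + k_d θ_c) / [θ_c(Yk − k_d) − 1] = 47.4 × (1 + 0.0437 × 6.63) / [6.63 × (0.402 × 5.15 − 0.0437) − 1] = 61.13 / 12.44 = 4.916 mg/L.
Observed yield with endogenous decay: Y_obs = Y / (1 + k_d·θ_c) = 0.402 / (1 + 0.0437 × 6.63) = 0.402 / 1.290 = 0.3117 g VSS/g BOD₅.
ΔS = 1860 − 4.92 = 1855 mg/L, so the substrate removal rate is 646 × 1855/1000 = 1198 kg BOD₅/d.
So the net sludge growth is P_X = 0.3117 × 1198 = 373.5 kg VSS/d.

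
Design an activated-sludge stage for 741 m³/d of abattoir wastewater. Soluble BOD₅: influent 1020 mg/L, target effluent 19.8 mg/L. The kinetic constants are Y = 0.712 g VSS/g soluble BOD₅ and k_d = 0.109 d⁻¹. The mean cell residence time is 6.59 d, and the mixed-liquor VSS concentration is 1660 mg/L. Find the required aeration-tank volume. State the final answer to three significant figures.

V ≈ 1220 m³

Rearranging the biomass balance for a CMAS with decay, V = Y·Q·ΔS·θ_c / [X·(1+k_d θ_c)] = 0.712 × 741 × (1020 − 19.8) × 6.59 / [1660 × (1 + 0.109 × 6.59)] = 3.48×10^6 / 2852 = 1219 m³.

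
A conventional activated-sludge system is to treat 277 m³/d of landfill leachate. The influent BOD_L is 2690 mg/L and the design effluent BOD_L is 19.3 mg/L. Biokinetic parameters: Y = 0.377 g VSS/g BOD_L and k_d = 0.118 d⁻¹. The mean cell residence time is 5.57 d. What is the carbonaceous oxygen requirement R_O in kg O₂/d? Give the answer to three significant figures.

R_O ≈ 501 kg O₂/d

The observed yield is Y_obs = Y/(1 + k_d·θ_c) = 0.377 / (1 + 0.118 × 5.57) = 0.377 / 1.657 = 0.2275 g VSS per g BOD_L removed.
Substrate removed = Q·(S₀ − S) = 277 m³/d × (2690 − 19.3) g/m³ = 7.4×10^5 g/d = 739.8 kg/d.
P_X = Y_obs·Q·(S₀ − S) = 0.2275 × 739.8 = 168.3 kg VSS/d.
R_O = Q·ΔS − 1.42 P_X = 739.8 − 239.0 = 500.8 kg O₂/d.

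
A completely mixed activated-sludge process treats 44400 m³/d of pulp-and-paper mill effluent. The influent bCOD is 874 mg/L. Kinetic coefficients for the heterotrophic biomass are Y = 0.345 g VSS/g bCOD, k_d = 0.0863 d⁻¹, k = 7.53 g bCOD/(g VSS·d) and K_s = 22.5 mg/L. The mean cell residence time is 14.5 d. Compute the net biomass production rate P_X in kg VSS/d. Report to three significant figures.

Effluent substrate depends only on kinetics and SRT: S = K_s(1 + k_d θ_c) / [θ_c(Yk − k_d) − 1] = 22.5 × (1 + 0.0863 × 14.5) / [14.5 × (0.345 × 7.53 − 0.0863) − 1] = 50.66 / 35.42 = 1.430 mg/L.
Observed yield with endogenous decay: Y_obs = Y / (1 + k_d·θ_c) = 0.345 / (1 + 0.0863 × 14.5) = 0.345 / 2.251 = 0.1532 g VSS/g bCOD.
ΔS = 874 − 1.43 = 872.6 mg/L, so the substrate removal rate is 44400 × 872.6/1000 = 38742 kg bCOD/d.
So the net sludge growth is P_X = 0.1532 × 38742 = 5937 kg VSS/d.

P_X ≈ 5940 kg VSS/d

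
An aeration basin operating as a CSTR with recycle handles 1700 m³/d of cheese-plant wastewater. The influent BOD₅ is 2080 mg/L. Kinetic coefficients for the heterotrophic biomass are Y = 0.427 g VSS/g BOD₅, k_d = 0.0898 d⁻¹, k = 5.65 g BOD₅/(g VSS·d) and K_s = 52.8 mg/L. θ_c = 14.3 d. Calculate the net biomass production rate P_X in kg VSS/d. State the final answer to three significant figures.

From the Monod/SRT balance for a CMAS, S = K_s·(1+k_d θ_c)/[θ_c·(Y k − k_d) − 1] = 52.8 × (1 + 0.0898 × 14.3) / [14.3 × (0.427 × 5.65 − 0.0898) − 1] = 120.6 / 32.22 = 3.744 mg/L.
Observed yield with endogenous decay: Y_obs = Y / (1 + k_d·θ_c) = 0.427 / (1 + 0.0898 × 14.3) = 0.427 / 2.284 = 0.1869 g VSS/g BOD₅.
Mass of BOD₅ removed per day: Q(S₀ − S) = 1700 × 2076 g/m³ = 3530 kg/d.
Net biomass production P_X = Y_obs × Q·(S₀ − S) = 0.1869 × 3530 = 659.8 kg VSS/d.

P_X ≈ 660 kg VSS/d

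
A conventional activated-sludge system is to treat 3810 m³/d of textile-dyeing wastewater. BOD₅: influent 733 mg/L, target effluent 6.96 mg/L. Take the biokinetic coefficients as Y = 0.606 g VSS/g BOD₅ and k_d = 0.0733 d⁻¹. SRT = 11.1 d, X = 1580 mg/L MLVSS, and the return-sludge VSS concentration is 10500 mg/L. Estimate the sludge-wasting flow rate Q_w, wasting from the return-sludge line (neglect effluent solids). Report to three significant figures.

Steady-state biomass mass balance: V·X·(1 + k_d·θ_c) = Y·Q·(S₀ − S)·θ_c, so V = 0.606 × 3810 × (733 − 6.96) × 11.1 / [1580 × (1 + 0.0733 × 11.1)] = 1.86×10^7 / 2866 = 6493 m³.
Q_w = (V·X)/(θ_c X_r) = 6493 × 1580 / (11.1 × 10500) = 88.03 m³/d.

Q_w ≈ 88.0 m³/d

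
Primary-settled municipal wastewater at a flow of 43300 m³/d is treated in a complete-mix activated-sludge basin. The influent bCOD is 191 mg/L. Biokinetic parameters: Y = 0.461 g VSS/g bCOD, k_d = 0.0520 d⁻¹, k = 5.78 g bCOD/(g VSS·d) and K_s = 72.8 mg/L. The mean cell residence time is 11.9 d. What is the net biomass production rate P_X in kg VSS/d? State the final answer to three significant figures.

P_X ≈ 2310 kg VSS/d

From the Monod/SRT balance for a CMAS, S = K_s·(1+k_d θ_c)/[θ_c·(Y k − k_d) − 1] = 72.8 × (1 + 0.0520 × 11.9) / [11.9 × (0.461 × 5.78 − 0.0520) − 1] = 117.8 / 30.09 = 3.917 mg/L.
Observed yield with endogenous decay: Y_obs = Y / (1 + k_d·θ_c) = 0.461 / (1 + 0.0520 × 11.9) = 0.461 / 1.619 = 0.2848 g VSS/g bCOD.
Substrate removed = Q·(S₀ − S) = 43300 m³/d × (191 − 3.92) g/m³ = 8.1×10^6 g/d = 8101 kg/d.
Biomass produced: P_X = Y_obs·Q·ΔS = 0.2848 × 8101 ≈ 2307 kg VSS/d.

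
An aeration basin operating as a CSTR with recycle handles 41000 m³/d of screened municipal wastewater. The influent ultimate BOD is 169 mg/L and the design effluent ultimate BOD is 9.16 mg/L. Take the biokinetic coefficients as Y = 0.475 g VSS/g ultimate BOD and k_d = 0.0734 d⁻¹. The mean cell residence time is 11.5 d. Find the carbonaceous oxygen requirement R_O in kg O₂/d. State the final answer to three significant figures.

R_O ≈ 4160 kg O₂/d

Observed yield with endogenous decay: Y_obs = Y / (1 + k_d·θ_c) = 0.475 / (1 + 0.0734 × 11.5) = 0.475 / 1.844 = 0.2576 g VSS/g ultimate BOD.
Mass of ultimate BOD removed per day: Q(S₀ − S) = 41000 × 159.8 g/m³ = 6553 kg/d.
Biomass synthesised: P_X = Y_obs × 6553 = 1688 kg VSS/d.
Carbonaceous O₂ demand = substrate oxidised − cell-mass equivalent = 6553 − 1.42 × 1688 = 4156 kg O₂/d.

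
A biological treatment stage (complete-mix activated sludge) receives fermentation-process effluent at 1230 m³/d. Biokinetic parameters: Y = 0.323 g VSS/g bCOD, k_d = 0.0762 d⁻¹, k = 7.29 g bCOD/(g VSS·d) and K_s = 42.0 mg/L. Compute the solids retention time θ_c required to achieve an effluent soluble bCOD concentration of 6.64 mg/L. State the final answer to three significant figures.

From 1/θ_c = Y·k·S/(K_s + S) − k_d: Y·k·S/(K_s+S) = 0.323 × 7.29 × 6.64 / (42.0 + 6.64) = 0.3214 d⁻¹.
Then 1/θ_c = μ − k_d = 0.3214 − 0.0762 = 0.2452 d⁻¹, giving θ_c = 4.078 d.

θ_c ≈ 4.08 d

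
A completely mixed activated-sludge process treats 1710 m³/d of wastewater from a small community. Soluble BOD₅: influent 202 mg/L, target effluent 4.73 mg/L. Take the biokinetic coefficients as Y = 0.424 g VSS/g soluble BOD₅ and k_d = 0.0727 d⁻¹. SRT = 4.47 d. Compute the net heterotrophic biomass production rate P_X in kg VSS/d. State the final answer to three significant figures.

P_X ≈ 108 kg VSS/d

Y_obs = Y / (1 + k_d θ_c) = 0.424 / (1 + 0.0727 × 4.47) = 0.424 / 1.325 = 0.3200.
Substrate removed = Q·(S₀ − S) = 1710 m³/d × (202 − 4.73) g/m³ = 3.37×10^5 g/d = 337.3 kg/d.
Biomass produced: P_X = Y_obs·Q·ΔS = 0.3200 × 337.3 ≈ 107.9 kg VSS/d.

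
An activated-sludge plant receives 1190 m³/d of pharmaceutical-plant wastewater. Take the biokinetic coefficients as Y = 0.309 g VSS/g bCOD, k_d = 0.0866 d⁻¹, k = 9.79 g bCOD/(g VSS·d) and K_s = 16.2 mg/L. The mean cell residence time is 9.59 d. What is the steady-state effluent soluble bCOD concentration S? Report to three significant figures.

S ≈ 1.09 mg/L

Effluent substrate depends only on kinetics and SRT: S = K_s(1 + k_d θ_c) / [θ_c(Yk − k_d) − 1] = 16.2 × (1 + 0.0866 × 9.59) / [9.59 × (0.309 × 9.79 − 0.0866) − 1] = 29.65 / 27.18 = 1.091 mg/L.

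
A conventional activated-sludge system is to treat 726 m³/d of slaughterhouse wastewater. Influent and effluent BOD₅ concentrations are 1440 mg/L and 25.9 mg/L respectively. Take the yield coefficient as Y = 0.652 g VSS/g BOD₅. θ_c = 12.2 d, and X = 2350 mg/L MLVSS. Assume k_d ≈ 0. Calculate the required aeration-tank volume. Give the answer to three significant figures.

With k_d = 0 the design equation reduces to V = Y Q (S₀−S) θ_c / X = 0.652 × 726 × (1440 − 25.9) × 12.2 / 2350 = 3475 m³.

V ≈ 3480 m³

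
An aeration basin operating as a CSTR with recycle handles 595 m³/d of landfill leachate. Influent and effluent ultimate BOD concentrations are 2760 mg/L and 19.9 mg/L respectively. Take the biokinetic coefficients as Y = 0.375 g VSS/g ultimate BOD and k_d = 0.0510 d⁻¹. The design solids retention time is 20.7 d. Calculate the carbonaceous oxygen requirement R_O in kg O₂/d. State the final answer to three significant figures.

R_O ≈ 1210 kg O₂/d

The observed yield is Y_obs = Y/(1 + k_d·θ_c) = 0.375 / (1 + 0.0510 × 20.7) = 0.375 / 2.056 = 0.1824 g VSS per g ultimate BOD removed.
Substrate removed = Q·(S₀ − S) = 595 m³/d × (2760 − 19.9) g/m³ = 1.63×10^6 g/d = 1630 kg/d.
Biomass synthesised: P_X = Y_obs × 1630 = 297.4 kg VSS/d.
Carbonaceous O₂ demand = substrate oxidised − cell-mass equivalent = 1630 − 1.42 × 297.4 = 1208 kg O₂/d.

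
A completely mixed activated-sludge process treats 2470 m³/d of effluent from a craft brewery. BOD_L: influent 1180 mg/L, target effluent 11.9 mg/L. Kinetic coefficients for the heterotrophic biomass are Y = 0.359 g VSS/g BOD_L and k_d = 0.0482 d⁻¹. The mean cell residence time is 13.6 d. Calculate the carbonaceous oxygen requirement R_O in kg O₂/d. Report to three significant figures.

R_O ≈ 2000 kg O₂/d

Y_obs = Y / (1 + k_d θ_c) = 0.359 / (1 + 0.0482 × 13.6) = 0.359 / 1.656 = 0.2169.
Substrate removed = Q·(S₀ − S) = 2470 m³/d × (1180 − 11.9) g/m³ = 2.89×10^6 g/d = 2885 kg/d.
P_X = Y_obs·Q·(S₀ − S) = 0.2169 × 2885 = 625.7 kg VSS/d.
R_O = Q·ΔS − 1.42 P_X = 2885 − 888.4 = 1997 kg O₂/d.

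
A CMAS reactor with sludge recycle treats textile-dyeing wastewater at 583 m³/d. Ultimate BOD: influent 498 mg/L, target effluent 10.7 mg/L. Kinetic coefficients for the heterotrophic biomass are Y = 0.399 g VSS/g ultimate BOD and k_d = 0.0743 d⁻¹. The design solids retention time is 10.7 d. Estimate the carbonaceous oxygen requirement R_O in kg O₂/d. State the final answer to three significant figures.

R_O ≈ 194 kg O₂/d

Observed yield with endogenous decay: Y_obs = Y / (1 + k_d·θ_c) = 0.399 / (1 + 0.0743 × 10.7) = 0.399 / 1.795 = 0.2223 g VSS/g ultimate BOD.
Q·(S₀ − S) = 583 × (498 − 10.7) × 10⁻³ = 284.1 kg/d removed.
Biomass synthesised: P_X = Y_obs × 284.1 = 63.15 kg VSS/d.
R_O = Q·(S₀ − S) − 1.42·P_X = 284.1 − 1.42 × 63.15 = 194.4 kg O₂/d.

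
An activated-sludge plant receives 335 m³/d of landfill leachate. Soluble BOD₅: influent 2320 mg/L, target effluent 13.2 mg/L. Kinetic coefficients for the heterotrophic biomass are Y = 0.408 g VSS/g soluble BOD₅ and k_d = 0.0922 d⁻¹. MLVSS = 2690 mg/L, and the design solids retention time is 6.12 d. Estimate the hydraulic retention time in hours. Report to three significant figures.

Rearranging the biomass balance for a CMAS with decay, V = Y·Q·ΔS·θ_c / [X·(1+k_d θ_c)] = 0.408 × 335 × (2320 − 13.2) × 6.12 / [2690 × (1 + 0.0922 × 6.12)] = 1.93×10^6 / 4208 = 458.6 m³.
Hydraulic retention time τ = V/Q = 458.6 / 335 = 1.369 d = 32.85 h.

τ ≈ 32.9 h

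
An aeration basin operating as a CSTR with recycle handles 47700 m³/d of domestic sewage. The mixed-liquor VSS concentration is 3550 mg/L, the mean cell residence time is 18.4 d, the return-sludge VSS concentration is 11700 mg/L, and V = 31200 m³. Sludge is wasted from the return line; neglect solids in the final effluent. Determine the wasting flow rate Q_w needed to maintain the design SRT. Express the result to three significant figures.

Q_w ≈ 514 m³/d

Q_w = (V·X)/(θ_c X_r) = 31200 × 3550 / (18.4 × 11700) = 514.5 m³/d.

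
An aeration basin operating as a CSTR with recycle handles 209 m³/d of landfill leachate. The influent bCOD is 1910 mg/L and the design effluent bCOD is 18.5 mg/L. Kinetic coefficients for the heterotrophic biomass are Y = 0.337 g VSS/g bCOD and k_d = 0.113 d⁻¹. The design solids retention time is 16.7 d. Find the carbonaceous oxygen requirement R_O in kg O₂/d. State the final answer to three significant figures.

Correct the yield for decay: Y_obs = Y/(1 + k_d θ_c) = 0.337 / (1 + 0.113 × 16.7) = 0.337 / 2.887 = 0.1167.
Mass of bCOD removed per day: Q(S₀ − S) = 209 × 1892 g/m³ = 395.3 kg/d.
Biomass synthesised: P_X = Y_obs × 395.3 = 46.14 kg VSS/d.
R_O = Q·ΔS − 1.42 P_X = 395.3 − 65.53 = 329.8 kg O₂/d.

R_O ≈ 330 kg O₂/d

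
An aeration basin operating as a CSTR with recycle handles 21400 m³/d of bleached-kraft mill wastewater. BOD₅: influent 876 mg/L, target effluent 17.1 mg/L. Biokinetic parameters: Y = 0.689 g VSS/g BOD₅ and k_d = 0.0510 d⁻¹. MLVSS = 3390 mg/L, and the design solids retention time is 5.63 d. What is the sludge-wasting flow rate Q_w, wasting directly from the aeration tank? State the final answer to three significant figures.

Rearranging the biomass balance for a CMAS with decay, V = Y·Q·ΔS·θ_c / [X·(1+k_d θ_c)] = 0.689 × 21400 × (876 − 17.1) × 5.63 / [3390 × (1 + 0.0510 × 5.63)] = 7.13×10^7 / 4363 = 16340 m³.
With mixed-liquor wasting, θ_c = V/Q_w, so Q_w = V/θ_c = 16340/5.63 = 2902 m³/d.

Q_w ≈ 2900 m³/d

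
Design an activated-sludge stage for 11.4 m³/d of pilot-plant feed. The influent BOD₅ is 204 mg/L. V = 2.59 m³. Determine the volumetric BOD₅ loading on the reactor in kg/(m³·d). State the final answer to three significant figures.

L_v ≈ 0.898 kg BOD₅/(m³·d)

Applied BOD₅ load per unit volume = Q·S₀/V = (11.4 × 204/1000)/2.590 = 0.8979 kg BOD₅·m⁻³·d⁻¹.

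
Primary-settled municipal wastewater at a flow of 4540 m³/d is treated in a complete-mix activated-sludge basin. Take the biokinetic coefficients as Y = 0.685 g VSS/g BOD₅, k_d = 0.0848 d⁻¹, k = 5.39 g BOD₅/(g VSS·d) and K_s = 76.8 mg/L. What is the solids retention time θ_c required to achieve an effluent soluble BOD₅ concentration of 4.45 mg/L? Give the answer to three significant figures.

Specific growth rate at S = 4.45 mg/L: μ = YkS/(K_s+S) = 0.685·5.39·4.45/(76.8+4.45) = 0.2022 d⁻¹.
1/θ_c = 0.2022 − 0.0848 = 0.1174 d⁻¹, so θ_c = 8.517 d.

θ_c ≈ 8.52 d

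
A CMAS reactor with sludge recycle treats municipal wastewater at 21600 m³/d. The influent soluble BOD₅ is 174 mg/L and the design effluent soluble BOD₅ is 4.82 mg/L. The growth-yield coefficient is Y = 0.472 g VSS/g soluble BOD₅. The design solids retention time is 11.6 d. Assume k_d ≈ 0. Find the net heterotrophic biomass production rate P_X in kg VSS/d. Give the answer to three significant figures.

P_X ≈ 1720 kg VSS/d

Since k_d ≈ 0, Y_obs = Y = 0.472 g VSS/g soluble BOD₅.
ΔS = 174 − 4.82 = 169.2 mg/L, so the substrate removal rate is 21600 × 169.2/1000 = 3654 kg soluble BOD₅/d.
P_X = Y_obs · Q(S₀ − S) = 0.4720 × 3654 = 1725 kg VSS/d.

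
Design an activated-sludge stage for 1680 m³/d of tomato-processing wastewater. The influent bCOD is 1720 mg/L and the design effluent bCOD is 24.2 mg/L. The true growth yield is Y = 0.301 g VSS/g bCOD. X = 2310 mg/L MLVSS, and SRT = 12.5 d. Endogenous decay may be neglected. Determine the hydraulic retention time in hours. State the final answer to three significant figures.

τ ≈ 66.3 h

V·X = Y·Q·ΔS·θ_c gives V = 0.301 × 1680 × (1720 − 24.2) × 12.5 / 2310 = 4640 m³.
τ = V/Q = 4640/1680 = 2.762 d, or 66.29 h.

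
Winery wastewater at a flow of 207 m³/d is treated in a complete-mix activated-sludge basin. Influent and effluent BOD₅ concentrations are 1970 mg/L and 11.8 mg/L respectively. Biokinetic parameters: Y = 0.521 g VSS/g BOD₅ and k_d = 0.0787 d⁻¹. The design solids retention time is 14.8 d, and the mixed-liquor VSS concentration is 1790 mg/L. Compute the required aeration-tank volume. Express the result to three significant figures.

From the SRT design equation V = Y Q (S₀−S) θ_c / [X (1 + k_d θ_c)] = 0.521 × 207 × (1970 − 11.8) × 14.8 / [1790 × (1 + 0.0787 × 14.8)] = 3.13×10^6 / 3875 = 806.6 m³.

V ≈ 807 m³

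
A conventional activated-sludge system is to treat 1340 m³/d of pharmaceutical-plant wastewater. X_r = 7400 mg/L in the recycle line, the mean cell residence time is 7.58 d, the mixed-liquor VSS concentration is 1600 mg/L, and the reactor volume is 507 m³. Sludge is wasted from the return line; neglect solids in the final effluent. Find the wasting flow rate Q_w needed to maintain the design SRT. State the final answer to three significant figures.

Q_w = (V·X)/(θ_c X_r) = 507.0 × 1600 / (7.58 × 7400) = 14.46 m³/d.

Q_w ≈ 14.5 m³/d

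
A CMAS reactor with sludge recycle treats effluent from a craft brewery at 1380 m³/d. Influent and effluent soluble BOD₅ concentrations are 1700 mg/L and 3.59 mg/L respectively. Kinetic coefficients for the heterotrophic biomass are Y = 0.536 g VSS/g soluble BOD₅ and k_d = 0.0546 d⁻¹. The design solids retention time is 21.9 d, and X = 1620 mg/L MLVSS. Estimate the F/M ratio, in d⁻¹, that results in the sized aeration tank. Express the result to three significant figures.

From the SRT design equation V = Y Q (S₀−S) θ_c / [X (1 + k_d θ_c)] = 0.536 × 1380 × (1700 − 3.59) × 21.9 / [1620 × (1 + 0.0546 × 21.9)] = 2.75×10^7 / 3557 = 7725 m³.
F/M = Q·S₀ / (V·X) = 1380 × 1700 / (7725 × 1620) = 0.1875 g soluble BOD₅·(g VSS·d)⁻¹.

F/M ≈ 0.187 d⁻¹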